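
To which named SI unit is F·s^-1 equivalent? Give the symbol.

F = kg⁻¹·m⁻²·s⁴·A².
Combining: F·s⁻¹ = (kg⁻¹·m⁻²·s⁴·A²) · s⁻¹ = kg⁻¹·m⁻²·s³·A².
kg⁻¹·m⁻²·s³·A² is the base-SI form of the siemens.

S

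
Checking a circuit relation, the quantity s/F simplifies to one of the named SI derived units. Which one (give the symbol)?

F = kg⁻¹·m⁻²·s⁴·A².
So F⁻¹ = kg·m²·s⁻⁴·A⁻².
Combining: F⁻¹·s = (kg·m²·s⁻⁴·A⁻²) · s = kg·m²·s⁻³·A⁻².
kg·m²·s⁻³·A⁻² is the base-SI form of the ohm.

Ω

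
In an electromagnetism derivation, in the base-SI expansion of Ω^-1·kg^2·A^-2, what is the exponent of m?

-2

Ω = V/A (resistance = voltage per current),
    = kg·m²·s⁻³·A⁻².
So Ω⁻¹ = kg⁻¹·m⁻²·s³·A².
Combining: Ω⁻¹·kg²·A⁻² = (kg⁻¹·m⁻²·s³·A²) · kg² · A⁻² = kg·m⁻²·s³.
The exponent of m is -2.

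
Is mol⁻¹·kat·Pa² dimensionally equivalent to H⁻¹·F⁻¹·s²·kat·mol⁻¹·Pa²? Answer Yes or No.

Yes

Left side:
  kat = mol/s = s⁻¹·mol (catalytic activity).
  Pa = N/m² (pressure = force per area),
      = kg·m⁻¹·s⁻².
  So Pa² = kg²·m⁻²·s⁻⁴.
  Combining: mol⁻¹·kat·Pa² = mol⁻¹ · (s⁻¹·mol) · (kg²·m⁻²·s⁻⁴) = kg²·m⁻²·s⁻⁵.
Right side:
  H = Wb/A (inductance = flux per current),
      = kg·m²·s⁻²·A⁻².
  So H⁻¹ = kg⁻¹·m⁻²·s²·A².
  F = C/V (capacitance = charge per voltage),
      = A·s/(kg·m²·s⁻³·A⁻¹) (substituting C and V),
      = kg⁻¹·m⁻²·s⁴·A².
  So F⁻¹ = kg·m²·s⁻⁴·A⁻².
  kat = mol/s = s⁻¹·mol (catalytic activity).
  Pa = N/m² (pressure = force per area),
      = kg·m⁻¹·s⁻².
  So Pa² = kg²·m⁻²·s⁻⁴.
  Combining: H⁻¹·F⁻¹·s²·kat·mol⁻¹·Pa² = (kg⁻¹·m⁻²·s²·A²) · (kg·m²·s⁻⁴·A⁻²) · s² · (s⁻¹·mol) · mol⁻¹ · (kg²·m⁻²·s⁻⁴) = kg²·m⁻²·s⁻⁵.
Both reduce to kg²·m⁻²·s⁻⁵.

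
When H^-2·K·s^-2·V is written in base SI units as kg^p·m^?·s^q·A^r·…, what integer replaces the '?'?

-2

H = kg·m²·s⁻²·A⁻².
So H⁻² = kg⁻²·m⁻⁴·s⁴·A⁴.
V = kg·m²·s⁻³·A⁻¹.
Combining: H⁻²·K·s⁻²·V = (kg⁻²·m⁻⁴·s⁴·A⁴) · K · s⁻² · (kg·m²·s⁻³·A⁻¹) = kg⁻¹·m⁻²·s⁻¹·A³·K.
The exponent of m is -2.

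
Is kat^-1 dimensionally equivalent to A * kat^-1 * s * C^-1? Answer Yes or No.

Yes

Left side:
  kat = mol/s = s⁻¹·mol (catalytic activity).
  So kat⁻¹ = s·mol⁻¹.
Right side:
  kat = mol/s = s⁻¹·mol (catalytic activity).
  So kat⁻¹ = s·mol⁻¹.
  C = A·s = s·A (charge = current × time).
  So C⁻¹ = s⁻¹·A⁻¹.
  Combining: A·kat⁻¹·s·C⁻¹ = A · (s·mol⁻¹) · s · (s⁻¹·A⁻¹) = s·mol⁻¹.
Both reduce to s·mol⁻¹.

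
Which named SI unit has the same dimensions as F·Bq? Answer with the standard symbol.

S

F = C/V (capacitance = charge per voltage),
    = A·s/(kg·m²·s⁻³·A⁻¹) (substituting C and V),
    = kg⁻¹·m⁻²·s⁴·A².
Bq = 1/s = s⁻¹ (activity is decays per second).
Combining: F·Bq = (kg⁻¹·m⁻²·s⁴·A²) · s⁻¹ = kg⁻¹·m⁻²·s³·A².
kg⁻¹·m⁻²·s³·A² is the base-SI form of the siemens.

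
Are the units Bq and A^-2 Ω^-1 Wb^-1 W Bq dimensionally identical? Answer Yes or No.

Left side:
  Bq = s⁻¹.
Right side:
  Ω = V/A (resistance = voltage per current),
      = kg·m²·s⁻³·A⁻².
  So Ω⁻¹ = kg⁻¹·m⁻²·s³·A².
  Wb = V·s (flux: a volt is a weber per second),
      = kg·m²·s⁻²·A⁻¹.
  So Wb⁻¹ = kg⁻¹·m⁻²·s²·A.
  W = J/s (power = energy per time),
      = kg·m²·s⁻³.
  Bq = 1/s = s⁻¹ (activity is decays per second).
  Combining: A⁻²·Ω⁻¹·Wb⁻¹·W·Bq = A⁻² · (kg⁻¹·m⁻²·s³·A²) · (kg⁻¹·m⁻²·s²·A) · (kg·m²·s⁻³) · s⁻¹ = kg⁻¹·m⁻²·s·A.
Left is s⁻¹; right is kg⁻¹·m⁻²·s·A — different.

No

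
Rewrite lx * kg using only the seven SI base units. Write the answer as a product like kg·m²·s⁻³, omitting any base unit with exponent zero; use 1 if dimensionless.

lx = m⁻²·cd.
Combining: lx·kg = (m⁻²·cd) · kg = kg·m⁻²·cd.

kg·m⁻²·cd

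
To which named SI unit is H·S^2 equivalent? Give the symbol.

H = Wb/A (inductance = flux per current),
    = kg·m²·s⁻²·A⁻².
S = 1/Ω (conductance is reciprocal resistance),
    = kg⁻¹·m⁻²·s³·A².
So S² = kg⁻²·m⁻⁴·s⁶·A⁴.
Combining: H·S² = (kg·m²·s⁻²·A⁻²) · (kg⁻²·m⁻⁴·s⁶·A⁴) = kg⁻¹·m⁻²·s⁴·A².
kg⁻¹·m⁻²·s⁴·A² is the base-SI form of the farad.

F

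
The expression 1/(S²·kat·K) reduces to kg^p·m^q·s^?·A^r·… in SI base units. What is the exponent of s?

S = 1/Ω (conductance is reciprocal resistance),
    = kg⁻¹·m⁻²·s³·A².
So S⁻² = kg²·m⁴·s⁻⁶·A⁻⁴.
kat = mol/s = s⁻¹·mol (catalytic activity).
So kat⁻¹ = s·mol⁻¹.
Combining: S⁻²·kat⁻¹·K⁻¹ = (kg²·m⁴·s⁻⁶·A⁻⁴) · (s·mol⁻¹) · K⁻¹ = kg²·m⁴·s⁻⁵·A⁻⁴·K⁻¹·mol⁻¹.
The exponent of s is -5.

-5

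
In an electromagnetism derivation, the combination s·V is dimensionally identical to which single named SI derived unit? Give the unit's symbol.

V = kg·m²·s⁻³·A⁻¹.
Combining: s·V = s · (kg·m²·s⁻³·A⁻¹) = kg·m²·s⁻²·A⁻¹.
kg·m²·s⁻²·A⁻¹ is the base-SI form of the weber.

Wb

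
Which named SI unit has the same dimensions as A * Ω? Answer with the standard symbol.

V

Ω = kg·m²·s⁻³·A⁻².
Combining: A·Ω = A · (kg·m²·s⁻³·A⁻²) = kg·m²·s⁻³·A⁻¹.
kg·m²·s⁻³·A⁻¹ is the base-SI form of the volt.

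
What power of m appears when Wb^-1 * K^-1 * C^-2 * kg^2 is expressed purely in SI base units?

Wb = kg·m²·s⁻²·A⁻¹.
So Wb⁻¹ = kg⁻¹·m⁻²·s²·A.
C = s·A.
So C⁻² = s⁻²·A⁻².
Combining: Wb⁻¹·K⁻¹·C⁻²·kg² = (kg⁻¹·m⁻²·s²·A) · K⁻¹ · (s⁻²·A⁻²) · kg² = kg·m⁻²·A⁻¹·K⁻¹.
The exponent of m is -2.

-2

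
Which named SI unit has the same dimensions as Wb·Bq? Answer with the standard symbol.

V

Wb = V·s (flux: a volt is a weber per second),
    = kg·m²·s⁻²·A⁻¹.
Bq = 1/s = s⁻¹ (activity is decays per second).
Combining: Wb·Bq = (kg·m²·s⁻²·A⁻¹) · s⁻¹ = kg·m²·s⁻³·A⁻¹.
kg·m²·s⁻³·A⁻¹ is the base-SI form of the volt.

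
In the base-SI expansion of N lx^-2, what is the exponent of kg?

1

N = kg·m·s⁻².
lx = m⁻²·cd.
So lx⁻² = m⁴·cd⁻².
Combining: N·lx⁻² = (kg·m·s⁻²) · (m⁴·cd⁻²) = kg·m⁵·s⁻²·cd⁻².
The exponent of kg is 1.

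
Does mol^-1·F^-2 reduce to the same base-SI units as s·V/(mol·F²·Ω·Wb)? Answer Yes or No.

Left side:
  F = kg⁻¹·m⁻²·s⁴·A².
  So F⁻² = kg²·m⁴·s⁻⁸·A⁻⁴.
  Combining: mol⁻¹·F⁻² = mol⁻¹ · (kg²·m⁴·s⁻⁸·A⁻⁴) = kg²·m⁴·s⁻⁸·A⁻⁴·mol⁻¹.
Right side:
  F = C/V (capacitance = charge per voltage),
      = A·s/(kg·m²·s⁻³·A⁻¹) (substituting C and V),
      = kg⁻¹·m⁻²·s⁴·A².
  So F⁻² = kg²·m⁴·s⁻⁸·A⁻⁴.
  Ω = V/A (resistance = voltage per current),
      = kg·m²·s⁻³·A⁻².
  So Ω⁻¹ = kg⁻¹·m⁻²·s³·A².
  V = W/A (potential = power per current),
      = kg·m²·s⁻³·A⁻¹.
  Wb = V·s (flux: a volt is a weber per second),
      = kg·m²·s⁻²·A⁻¹.
  So Wb⁻¹ = kg⁻¹·m⁻²·s²·A.
  Combining: mol⁻¹·s·F⁻²·Ω⁻¹·V·Wb⁻¹ = mol⁻¹ · s · (kg²·m⁴·s⁻⁸·A⁻⁴) · (kg⁻¹·m⁻²·s³·A²) · (kg·m²·s⁻³·A⁻¹) · (kg⁻¹·m⁻²·s²·A) = kg·m²·s⁻⁵·A⁻²·mol⁻¹.
Left is kg²·m⁴·s⁻⁸·A⁻⁴·mol⁻¹; right is kg·m²·s⁻⁵·A⁻²·mol⁻¹ — different.

No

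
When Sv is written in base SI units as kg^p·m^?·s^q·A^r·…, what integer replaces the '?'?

Sv = m²·s⁻².
The exponent of m is 2.

2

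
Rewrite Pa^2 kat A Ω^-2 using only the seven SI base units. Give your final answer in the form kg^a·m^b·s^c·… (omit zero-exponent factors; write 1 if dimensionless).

Pa = kg·m⁻¹·s⁻².
So Pa² = kg²·m⁻²·s⁻⁴.
kat = s⁻¹·mol.
Ω = kg·m²·s⁻³·A⁻².
So Ω⁻² = kg⁻²·m⁻⁴·s⁶·A⁴.
Combining: Pa²·kat·A·Ω⁻² = (kg²·m⁻²·s⁻⁴) · (s⁻¹·mol) · A · (kg⁻²·m⁻⁴·s⁶·A⁴) = m⁻⁶·s·A⁵·mol.

m⁻⁶·s·A⁵·mol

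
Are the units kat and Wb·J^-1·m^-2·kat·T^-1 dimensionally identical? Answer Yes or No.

Left side:
  kat = mol/s = s⁻¹·mol (catalytic activity).
Right side:
  Wb = V·s (flux: a volt is a weber per second),
      = kg·m²·s⁻²·A⁻¹.
  J = N·m (work = force × distance),
      = kg·m²·s⁻².
  So J⁻¹ = kg⁻¹·m⁻²·s².
  kat = mol/s = s⁻¹·mol (catalytic activity).
  T = Wb/m² (flux density = flux per area),
      = kg·s⁻²·A⁻¹.
  So T⁻¹ = kg⁻¹·s²·A.
  Combining: Wb·J⁻¹·m⁻²·kat·T⁻¹ = (kg·m²·s⁻²·A⁻¹) · (kg⁻¹·m⁻²·s²) · m⁻² · (s⁻¹·mol) · (kg⁻¹·s²·A) = kg⁻¹·m⁻²·s·mol.
Left is s⁻¹·mol; right is kg⁻¹·m⁻²·s·mol — different.

No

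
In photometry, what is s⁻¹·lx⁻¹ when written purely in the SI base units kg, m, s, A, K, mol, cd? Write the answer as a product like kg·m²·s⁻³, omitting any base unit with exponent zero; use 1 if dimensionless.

m²·s⁻¹·cd⁻¹

lx = lm/m² (illuminance = luminous flux per area),
    = m⁻²·cd.
So lx⁻¹ = m²·cd⁻¹.
Combining: s⁻¹·lx⁻¹ = s⁻¹ · (m²·cd⁻¹) = m²·s⁻¹·cd⁻¹.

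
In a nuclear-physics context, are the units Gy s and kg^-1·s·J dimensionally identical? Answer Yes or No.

Yes

Left side:
  Gy = m²·s⁻².
  Combining: Gy·s = (m²·s⁻²) · s = m²·s⁻¹.
Right side:
  J = N·m (work = force × distance),
      = kg·m²·s⁻².
  Combining: kg⁻¹·s·J = kg⁻¹ · s · (kg·m²·s⁻²) = m²·s⁻¹.
Both reduce to m²·s⁻¹.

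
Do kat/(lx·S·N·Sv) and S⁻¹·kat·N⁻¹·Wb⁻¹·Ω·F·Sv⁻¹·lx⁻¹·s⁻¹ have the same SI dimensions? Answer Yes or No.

No

Left side:
  kat = mol/s = s⁻¹·mol (catalytic activity).
  lx = lm/m² (illuminance = luminous flux per area),
      = m⁻²·cd.
  So lx⁻¹ = m²·cd⁻¹.
  S = 1/Ω (conductance is reciprocal resistance),
      = kg⁻¹·m⁻²·s³·A².
  So S⁻¹ = kg·m²·s⁻³·A⁻².
  N = kg·m/s² = kg·m·s⁻² (force = mass × acceleration).
  So N⁻¹ = kg⁻¹·m⁻¹·s².
  Sv = J/kg (equivalent dose = energy per mass),
      = m²·s⁻².
  So Sv⁻¹ = m⁻²·s².
  Combining: kat·lx⁻¹·S⁻¹·N⁻¹·Sv⁻¹ = (s⁻¹·mol) · (m²·cd⁻¹) · (kg·m²·s⁻³·A⁻²) · (kg⁻¹·m⁻¹·s²) · (m⁻²·s²) = m·A⁻²·mol·cd⁻¹.
Right side:
  S = 1/Ω (conductance is reciprocal resistance),
      = kg⁻¹·m⁻²·s³·A².
  So S⁻¹ = kg·m²·s⁻³·A⁻².
  kat = mol/s = s⁻¹·mol (catalytic activity).
  N = kg·m/s² = kg·m·s⁻² (force = mass × acceleration).
  So N⁻¹ = kg⁻¹·m⁻¹·s².
  Wb = V·s (flux: a volt is a weber per second),
      = kg·m²·s⁻²·A⁻¹.
  So Wb⁻¹ = kg⁻¹·m⁻²·s²·A.
  Ω = V/A (resistance = voltage per current),
      = kg·m²·s⁻³·A⁻².
  F = C/V (capacitance = charge per voltage),
      = A·s/(kg·m²·s⁻³·A⁻¹) (substituting C and V),
      = kg⁻¹·m⁻²·s⁴·A².
  Sv = J/kg (equivalent dose = energy per mass),
      = m²·s⁻².
  So Sv⁻¹ = m⁻²·s².
  lx = lm/m² (illuminance = luminous flux per area),
      = m⁻²·cd.
  So lx⁻¹ = m²·cd⁻¹.
  Combining: S⁻¹·kat·N⁻¹·Wb⁻¹·Ω·F·Sv⁻¹·lx⁻¹·s⁻¹ = (kg·m²·s⁻³·A⁻²) · (s⁻¹·mol) · (kg⁻¹·m⁻¹·s²) · (kg⁻¹·m⁻²·s²·A) · (kg·m²·s⁻³·A⁻²) · (kg⁻¹·m⁻²·s⁴·A²) · (m⁻²·s²) · (m²·cd⁻¹) · s⁻¹ = kg⁻¹·m⁻¹·s²·A⁻¹·mol·cd⁻¹.
Left is m·A⁻²·mol·cd⁻¹; right is kg⁻¹·m⁻¹·s²·A⁻¹·mol·cd⁻¹ — different.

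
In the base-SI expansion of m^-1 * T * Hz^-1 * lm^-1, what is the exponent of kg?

T = kg·s⁻²·A⁻¹.
Hz = s⁻¹.
So Hz⁻¹ = s.
lm = cd.
So lm⁻¹ = cd⁻¹.
Combining: m⁻¹·T·Hz⁻¹·lm⁻¹ = m⁻¹ · (kg·s⁻²·A⁻¹) · s · cd⁻¹ = kg·m⁻¹·s⁻¹·A⁻¹·cd⁻¹.
The exponent of kg is 1.

1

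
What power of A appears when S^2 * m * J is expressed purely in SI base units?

S = 1/Ω (conductance is reciprocal resistance),
    = kg⁻¹·m⁻²·s³·A².
So S² = kg⁻²·m⁻⁴·s⁶·A⁴.
J = N·m (work = force × distance),
    = kg·m²·s⁻².
Combining: S²·m·J = (kg⁻²·m⁻⁴·s⁶·A⁴) · m · (kg·m²·s⁻²) = kg⁻¹·m⁻¹·s⁴·A⁴.
The exponent of A is 4.

4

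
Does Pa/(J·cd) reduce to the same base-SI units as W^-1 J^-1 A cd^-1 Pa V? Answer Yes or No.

Left side:
  J = N·m (work = force × distance),
      = kg·m²·s⁻².
  So J⁻¹ = kg⁻¹·m⁻²·s².
  Pa = N/m² (pressure = force per area),
      = kg·m⁻¹·s⁻².
  Combining: J⁻¹·Pa·cd⁻¹ = (kg⁻¹·m⁻²·s²) · (kg·m⁻¹·s⁻²) · cd⁻¹ = m⁻³·cd⁻¹.
Right side:
  W = J/s (power = energy per time),
      = kg·m²·s⁻³.
  So W⁻¹ = kg⁻¹·m⁻²·s³.
  J = N·m (work = force × distance),
      = kg·m²·s⁻².
  So J⁻¹ = kg⁻¹·m⁻²·s².
  Pa = N/m² (pressure = force per area),
      = kg·m⁻¹·s⁻².
  V = W/A (potential = power per current),
      = kg·m²·s⁻³·A⁻¹.
  Combining: W⁻¹·J⁻¹·A·cd⁻¹·Pa·V = (kg⁻¹·m⁻²·s³) · (kg⁻¹·m⁻²·s²) · A · cd⁻¹ · (kg·m⁻¹·s⁻²) · (kg·m²·s⁻³·A⁻¹) = m⁻³·cd⁻¹.
Both reduce to m⁻³·cd⁻¹.

Yes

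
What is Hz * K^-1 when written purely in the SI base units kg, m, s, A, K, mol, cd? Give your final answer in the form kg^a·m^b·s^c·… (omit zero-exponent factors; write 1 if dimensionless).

s⁻¹·K⁻¹

Hz = 1/s = s⁻¹ (frequency is cycles per second).
Combining: Hz·K⁻¹ = s⁻¹ · K⁻¹ = s⁻¹·K⁻¹.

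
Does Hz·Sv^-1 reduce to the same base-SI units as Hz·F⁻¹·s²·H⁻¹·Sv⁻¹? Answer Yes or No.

Yes

Left side:
  Hz = 1/s = s⁻¹ (frequency is cycles per second).
  Sv = J/kg (equivalent dose = energy per mass),
      = m²·s⁻².
  So Sv⁻¹ = m⁻²·s².
  Combining: Hz·Sv⁻¹ = s⁻¹ · (m⁻²·s²) = m⁻²·s.
Right side:
  Hz = 1/s = s⁻¹ (frequency is cycles per second).
  F = C/V (capacitance = charge per voltage),
      = A·s/(kg·m²·s⁻³·A⁻¹) (substituting C and V),
      = kg⁻¹·m⁻²·s⁴·A².
  So F⁻¹ = kg·m²·s⁻⁴·A⁻².
  H = Wb/A (inductance = flux per current),
      = kg·m²·s⁻²·A⁻².
  So H⁻¹ = kg⁻¹·m⁻²·s²·A².
  Sv = J/kg (equivalent dose = energy per mass),
      = m²·s⁻².
  So Sv⁻¹ = m⁻²·s².
  Combining: Hz·F⁻¹·s²·H⁻¹·Sv⁻¹ = s⁻¹ · (kg·m²·s⁻⁴·A⁻²) · s² · (kg⁻¹·m⁻²·s²·A²) · (m⁻²·s²) = m⁻²·s.
Both reduce to m⁻²·s.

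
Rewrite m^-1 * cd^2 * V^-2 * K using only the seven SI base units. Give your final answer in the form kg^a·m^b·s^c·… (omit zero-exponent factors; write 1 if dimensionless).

kg⁻²·m⁻⁵·s⁶·A²·K·cd²

V = kg·m²·s⁻³·A⁻¹.
So V⁻² = kg⁻²·m⁻⁴·s⁶·A².
Combining: m⁻¹·cd²·V⁻²·K = m⁻¹ · cd² · (kg⁻²·m⁻⁴·s⁶·A²) · K = kg⁻²·m⁻⁵·s⁶·A²·K·cd².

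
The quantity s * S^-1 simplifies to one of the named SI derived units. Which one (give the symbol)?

S = 1/Ω (conductance is reciprocal resistance),
    = kg⁻¹·m⁻²·s³·A².
So S⁻¹ = kg·m²·s⁻³·A⁻².
Combining: s·S⁻¹ = s · (kg·m²·s⁻³·A⁻²) = kg·m²·s⁻²·A⁻².
kg·m²·s⁻²·A⁻² is the base-SI form of the henry.

H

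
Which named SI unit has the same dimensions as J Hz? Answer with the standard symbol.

W

J = N·m (work = force × distance),
    = kg·m²·s⁻².
Hz = 1/s = s⁻¹ (frequency is cycles per second).
Combining: J·Hz = (kg·m²·s⁻²) · s⁻¹ = kg·m²·s⁻³.
kg·m²·s⁻³ is the base-SI form of the watt.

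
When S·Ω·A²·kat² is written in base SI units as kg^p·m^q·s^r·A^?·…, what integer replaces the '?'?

2

S = 1/Ω (conductance is reciprocal resistance),
    = kg⁻¹·m⁻²·s³·A².
Ω = V/A (resistance = voltage per current),
    = kg·m²·s⁻³·A⁻².
kat = mol/s = s⁻¹·mol (catalytic activity).
So kat² = s⁻²·mol².
Combining: S·Ω·A²·kat² = (kg⁻¹·m⁻²·s³·A²) · (kg·m²·s⁻³·A⁻²) · A² · (s⁻²·mol²) = s⁻²·A²·mol².
The exponent of A is 2.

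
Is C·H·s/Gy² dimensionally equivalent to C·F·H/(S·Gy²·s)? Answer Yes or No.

No

Left side:
  C = A·s = s·A (charge = current × time).
  Gy = J/kg (absorbed dose = energy per mass),
      = m²·s⁻².
  So Gy⁻² = m⁻⁴·s⁴.
  H = Wb/A (inductance = flux per current),
      = kg·m²·s⁻²·A⁻².
  Combining: C·Gy⁻²·H·s = (s·A) · (m⁻⁴·s⁴) · (kg·m²·s⁻²·A⁻²) · s = kg·m⁻²·s⁴·A⁻¹.
Right side:
  S = kg⁻¹·m⁻²·s³·A².
  So S⁻¹ = kg·m²·s⁻³·A⁻².
  C = s·A.
  Gy = m²·s⁻².
  So Gy⁻² = m⁻⁴·s⁴.
  F = kg⁻¹·m⁻²·s⁴·A².
  H = kg·m²·s⁻²·A⁻².
  Combining: S⁻¹·C·Gy⁻²·s⁻¹·F·H = (kg·m²·s⁻³·A⁻²) · (s·A) · (m⁻⁴·s⁴) · s⁻¹ · (kg⁻¹·m⁻²·s⁴·A²) · (kg·m²·s⁻²·A⁻²) = kg·m⁻²·s³·A⁻¹.
Left is kg·m⁻²·s⁴·A⁻¹; right is kg·m⁻²·s³·A⁻¹ — different.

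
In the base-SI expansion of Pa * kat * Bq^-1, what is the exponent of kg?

1

Pa = kg·m⁻¹·s⁻².
kat = s⁻¹·mol.
Bq = s⁻¹.
So Bq⁻¹ = s.
Combining: Pa·kat·Bq⁻¹ = (kg·m⁻¹·s⁻²) · (s⁻¹·mol) · s = kg·m⁻¹·s⁻²·mol.
The exponent of kg is 1.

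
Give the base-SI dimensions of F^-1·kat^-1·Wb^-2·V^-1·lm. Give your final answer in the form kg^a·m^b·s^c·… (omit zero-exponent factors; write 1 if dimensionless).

kg⁻²·m⁻⁴·s⁴·A·mol⁻¹·cd

F = C/V (capacitance = charge per voltage),
    = A·s/(kg·m²·s⁻³·A⁻¹) (substituting C and V),
    = kg⁻¹·m⁻²·s⁴·A².
So F⁻¹ = kg·m²·s⁻⁴·A⁻².
kat = mol/s = s⁻¹·mol (catalytic activity).
So kat⁻¹ = s·mol⁻¹.
Wb = V·s (flux: a volt is a weber per second),
    = kg·m²·s⁻²·A⁻¹.
So Wb⁻² = kg⁻²·m⁻⁴·s⁴·A².
V = W/A (potential = power per current),
    = kg·m²·s⁻³·A⁻¹.
So V⁻¹ = kg⁻¹·m⁻²·s³·A.
lm = cd·sr = cd (luminous flux; sr is dimensionless).
Combining: F⁻¹·kat⁻¹·Wb⁻²·V⁻¹·lm = (kg·m²·s⁻⁴·A⁻²) · (s·mol⁻¹) · (kg⁻²·m⁻⁴·s⁴·A²) · (kg⁻¹·m⁻²·s³·A) · cd = kg⁻²·m⁻⁴·s⁴·A·mol⁻¹·cd.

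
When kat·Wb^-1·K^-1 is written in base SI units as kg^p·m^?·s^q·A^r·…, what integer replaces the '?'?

-2

kat = s⁻¹·mol.
Wb = kg·m²·s⁻²·A⁻¹.
So Wb⁻¹ = kg⁻¹·m⁻²·s²·A.
Combining: kat·Wb⁻¹·K⁻¹ = (s⁻¹·mol) · (kg⁻¹·m⁻²·s²·A) · K⁻¹ = kg⁻¹·m⁻²·s·A·K⁻¹·mol.
The exponent of m is -2.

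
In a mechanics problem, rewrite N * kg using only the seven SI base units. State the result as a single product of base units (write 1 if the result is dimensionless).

N = kg·m·s⁻².
Combining: N·kg = (kg·m·s⁻²) · kg = kg²·m·s⁻².

kg²·m·s⁻²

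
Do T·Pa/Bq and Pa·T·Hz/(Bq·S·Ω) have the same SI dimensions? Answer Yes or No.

No

Left side:
  T = kg·s⁻²·A⁻¹.
  Pa = kg·m⁻¹·s⁻².
  Bq = s⁻¹.
  So Bq⁻¹ = s.
  Combining: T·Pa·Bq⁻¹ = (kg·s⁻²·A⁻¹) · (kg·m⁻¹·s⁻²) · s = kg²·m⁻¹·s⁻³·A⁻¹.
Right side:
  Pa = kg·m⁻¹·s⁻².
  Bq = s⁻¹.
  So Bq⁻¹ = s.
  T = kg·s⁻²·A⁻¹.
  Hz = s⁻¹.
  S = kg⁻¹·m⁻²·s³·A².
  So S⁻¹ = kg·m²·s⁻³·A⁻².
  Ω = kg·m²·s⁻³·A⁻².
  So Ω⁻¹ = kg⁻¹·m⁻²·s³·A².
  Combining: Pa·Bq⁻¹·T·Hz·S⁻¹·Ω⁻¹ = (kg·m⁻¹·s⁻²) · s · (kg·s⁻²·A⁻¹) · s⁻¹ · (kg·m²·s⁻³·A⁻²) · (kg⁻¹·m⁻²·s³·A²) = kg²·m⁻¹·s⁻⁴·A⁻¹.
Left is kg²·m⁻¹·s⁻³·A⁻¹; right is kg²·m⁻¹·s⁻⁴·A⁻¹ — different.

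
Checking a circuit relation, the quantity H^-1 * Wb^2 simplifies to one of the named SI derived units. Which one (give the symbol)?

H = kg·m²·s⁻²·A⁻².
So H⁻¹ = kg⁻¹·m⁻²·s²·A².
Wb = kg·m²·s⁻²·A⁻¹.
So Wb² = kg²·m⁴·s⁻⁴·A⁻².
Combining: H⁻¹·Wb² = (kg⁻¹·m⁻²·s²·A²) · (kg²·m⁴·s⁻⁴·A⁻²) = kg·m²·s⁻².
kg·m²·s⁻² is the base-SI form of the joule.

J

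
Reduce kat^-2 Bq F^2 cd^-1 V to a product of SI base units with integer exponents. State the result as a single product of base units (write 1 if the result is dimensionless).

kg⁻¹·m⁻²·s⁶·A³·mol⁻²·cd⁻¹

kat = mol/s = s⁻¹·mol (catalytic activity).
So kat⁻² = s²·mol⁻².
Bq = 1/s = s⁻¹ (activity is decays per second).
F = C/V (capacitance = charge per voltage),
    = A·s/(kg·m²·s⁻³·A⁻¹) (substituting C and V),
    = kg⁻¹·m⁻²·s⁴·A².
So F² = kg⁻²·m⁻⁴·s⁸·A⁴.
V = W/A (potential = power per current),
    = kg·m²·s⁻³·A⁻¹.
Combining: kat⁻²·Bq·F²·cd⁻¹·V = (s²·mol⁻²) · s⁻¹ · (kg⁻²·m⁻⁴·s⁸·A⁴) · cd⁻¹ · (kg·m²·s⁻³·A⁻¹) = kg⁻¹·m⁻²·s⁶·A³·mol⁻²·cd⁻¹.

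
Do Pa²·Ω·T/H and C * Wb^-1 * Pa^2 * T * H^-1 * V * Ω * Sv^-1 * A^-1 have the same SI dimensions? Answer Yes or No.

Left side:
  H = Wb/A (inductance = flux per current),
      = kg·m²·s⁻²·A⁻².
  So H⁻¹ = kg⁻¹·m⁻²·s²·A².
  Pa = N/m² (pressure = force per area),
      = kg·m⁻¹·s⁻².
  So Pa² = kg²·m⁻²·s⁻⁴.
  Ω = V/A (resistance = voltage per current),
      = kg·m²·s⁻³·A⁻².
  T = Wb/m² (flux density = flux per area),
      = kg·s⁻²·A⁻¹.
  Combining: H⁻¹·Pa²·Ω·T = (kg⁻¹·m⁻²·s²·A²) · (kg²·m⁻²·s⁻⁴) · (kg·m²·s⁻³·A⁻²) · (kg·s⁻²·A⁻¹) = kg³·m⁻²·s⁻⁷·A⁻¹.
Right side:
  C = s·A.
  Wb = kg·m²·s⁻²·A⁻¹.
  So Wb⁻¹ = kg⁻¹·m⁻²·s²·A.
  Pa = kg·m⁻¹·s⁻².
  So Pa² = kg²·m⁻²·s⁻⁴.
  T = kg·s⁻²·A⁻¹.
  H = kg·m²·s⁻²·A⁻².
  So H⁻¹ = kg⁻¹·m⁻²·s²·A².
  V = kg·m²·s⁻³·A⁻¹.
  Ω = kg·m²·s⁻³·A⁻².
  Sv = m²·s⁻².
  So Sv⁻¹ = m⁻²·s².
  Combining: C·Wb⁻¹·Pa²·T·H⁻¹·V·Ω·Sv⁻¹·A⁻¹ = (s·A) · (kg⁻¹·m⁻²·s²·A) · (kg²·m⁻²·s⁻⁴) · (kg·s⁻²·A⁻¹) · (kg⁻¹·m⁻²·s²·A²) · (kg·m²·s⁻³·A⁻¹) · (kg·m²·s⁻³·A⁻²) · (m⁻²·s²) · A⁻¹ = kg³·m⁻⁴·s⁻⁵·A⁻¹.
Left is kg³·m⁻²·s⁻⁷·A⁻¹; right is kg³·m⁻⁴·s⁻⁵·A⁻¹ — different.

No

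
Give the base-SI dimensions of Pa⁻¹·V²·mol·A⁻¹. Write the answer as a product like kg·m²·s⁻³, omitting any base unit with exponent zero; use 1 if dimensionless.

kg·m⁵·s⁻⁴·A⁻³·mol

Pa = kg·m⁻¹·s⁻².
So Pa⁻¹ = kg⁻¹·m·s².
V = kg·m²·s⁻³·A⁻¹.
So V² = kg²·m⁴·s⁻⁶·A⁻².
Combining: Pa⁻¹·V²·mol·A⁻¹ = (kg⁻¹·m·s²) · (kg²·m⁴·s⁻⁶·A⁻²) · mol · A⁻¹ = kg·m⁵·s⁻⁴·A⁻³·mol.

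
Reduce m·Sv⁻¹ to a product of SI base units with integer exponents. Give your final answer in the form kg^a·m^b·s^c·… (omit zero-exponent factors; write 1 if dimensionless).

Sv = m²·s⁻².
So Sv⁻¹ = m⁻²·s².
Combining: m·Sv⁻¹ = m · (m⁻²·s²) = m⁻¹·s².

m⁻¹·s²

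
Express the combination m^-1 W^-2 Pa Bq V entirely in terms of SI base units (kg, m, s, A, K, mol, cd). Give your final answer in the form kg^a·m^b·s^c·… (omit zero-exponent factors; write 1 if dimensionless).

m⁻⁴·A⁻¹

W = J/s (power = energy per time),
    = kg·m²·s⁻³.
So W⁻² = kg⁻²·m⁻⁴·s⁶.
Pa = N/m² (pressure = force per area),
    = kg·m⁻¹·s⁻².
Bq = 1/s = s⁻¹ (activity is decays per second).
V = W/A (potential = power per current),
    = kg·m²·s⁻³·A⁻¹.
Combining: m⁻¹·W⁻²·Pa·Bq·V = m⁻¹ · (kg⁻²·m⁻⁴·s⁶) · (kg·m⁻¹·s⁻²) · s⁻¹ · (kg·m²·s⁻³·A⁻¹) = m⁻⁴·A⁻¹.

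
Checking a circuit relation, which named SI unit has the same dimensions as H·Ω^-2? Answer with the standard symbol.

H = Wb/A (inductance = flux per current),
    = kg·m²·s⁻²·A⁻².
Ω = V/A (resistance = voltage per current),
    = kg·m²·s⁻³·A⁻².
So Ω⁻² = kg⁻²·m⁻⁴·s⁶·A⁴.
Combining: H·Ω⁻² = (kg·m²·s⁻²·A⁻²) · (kg⁻²·m⁻⁴·s⁶·A⁴) = kg⁻¹·m⁻²·s⁴·A².
kg⁻¹·m⁻²·s⁴·A² is the base-SI form of the farad.

F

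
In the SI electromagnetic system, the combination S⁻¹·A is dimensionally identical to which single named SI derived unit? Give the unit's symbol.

S = 1/Ω (conductance is reciprocal resistance),
    = kg⁻¹·m⁻²·s³·A².
So S⁻¹ = kg·m²·s⁻³·A⁻².
Combining: S⁻¹·A = (kg·m²·s⁻³·A⁻²) · A = kg·m²·s⁻³·A⁻¹.
kg·m²·s⁻³·A⁻¹ is the base-SI form of the volt.

V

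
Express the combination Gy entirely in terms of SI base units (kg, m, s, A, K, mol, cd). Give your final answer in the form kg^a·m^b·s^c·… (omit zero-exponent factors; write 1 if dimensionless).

Gy = J/kg (absorbed dose = energy per mass),
    = m²·s⁻².

m²·s⁻²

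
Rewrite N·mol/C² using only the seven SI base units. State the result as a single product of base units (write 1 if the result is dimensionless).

kg·m·s⁻⁴·A⁻²·mol

C = A·s = s·A (charge = current × time).
So C⁻² = s⁻²·A⁻².
N = kg·m/s² = kg·m·s⁻² (force = mass × acceleration).
Combining: C⁻²·N·mol = (s⁻²·A⁻²) · (kg·m·s⁻²) · mol = kg·m·s⁻⁴·A⁻²·mol.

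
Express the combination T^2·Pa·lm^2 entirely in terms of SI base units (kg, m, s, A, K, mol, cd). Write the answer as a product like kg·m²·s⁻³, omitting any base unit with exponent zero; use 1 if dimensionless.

kg³·m⁻¹·s⁻⁶·A⁻²·cd²

T = kg·s⁻²·A⁻¹.
So T² = kg²·s⁻⁴·A⁻².
Pa = kg·m⁻¹·s⁻².
lm = cd.
So lm² = cd².
Combining: T²·Pa·lm² = (kg²·s⁻⁴·A⁻²) · (kg·m⁻¹·s⁻²) · cd² = kg³·m⁻¹·s⁻⁶·A⁻²·cd².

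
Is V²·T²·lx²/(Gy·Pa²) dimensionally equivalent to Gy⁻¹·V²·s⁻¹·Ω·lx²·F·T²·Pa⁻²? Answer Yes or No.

Yes

Left side:
  V = kg·m²·s⁻³·A⁻¹.
  So V² = kg²·m⁴·s⁻⁶·A⁻².
  T = kg·s⁻²·A⁻¹.
  So T² = kg²·s⁻⁴·A⁻².
  Gy = m²·s⁻².
  So Gy⁻¹ = m⁻²·s².
  lx = m⁻²·cd.
  So lx² = m⁻⁴·cd².
  Pa = kg·m⁻¹·s⁻².
  So Pa⁻² = kg⁻²·m²·s⁴.
  Combining: V²·T²·Gy⁻¹·lx²·Pa⁻² = (kg²·m⁴·s⁻⁶·A⁻²) · (kg²·s⁻⁴·A⁻²) · (m⁻²·s²) · (m⁻⁴·cd²) · (kg⁻²·m²·s⁴) = kg²·s⁻⁴·A⁻⁴·cd².
Right side:
  Gy = J/kg (absorbed dose = energy per mass),
      = m²·s⁻².
  So Gy⁻¹ = m⁻²·s².
  V = W/A (potential = power per current),
      = kg·m²·s⁻³·A⁻¹.
  So V² = kg²·m⁴·s⁻⁶·A⁻².
  Ω = V/A (resistance = voltage per current),
      = kg·m²·s⁻³·A⁻².
  lx = lm/m² (illuminance = luminous flux per area),
      = m⁻²·cd.
  So lx² = m⁻⁴·cd².
  F = C/V (capacitance = charge per voltage),
      = A·s/(kg·m²·s⁻³·A⁻¹) (substituting C and V),
      = kg⁻¹·m⁻²·s⁴·A².
  T = Wb/m² (flux density = flux per area),
      = kg·s⁻²·A⁻¹.
  So T² = kg²·s⁻⁴·A⁻².
  Pa = N/m² (pressure = force per area),
      = kg·m⁻¹·s⁻².
  So Pa⁻² = kg⁻²·m²·s⁴.
  Combining: Gy⁻¹·V²·s⁻¹·Ω·lx²·F·T²·Pa⁻² = (m⁻²·s²) · (kg²·m⁴·s⁻⁶·A⁻²) · s⁻¹ · (kg·m²·s⁻³·A⁻²) · (m⁻⁴·cd²) · (kg⁻¹·m⁻²·s⁴·A²) · (kg²·s⁻⁴·A⁻²) · (kg⁻²·m²·s⁴) = kg²·s⁻⁴·A⁻⁴·cd².
Both reduce to kg²·s⁻⁴·A⁻⁴·cd².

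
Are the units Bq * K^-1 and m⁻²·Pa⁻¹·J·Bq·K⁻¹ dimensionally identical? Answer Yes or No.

No

Left side:
  Bq = 1/s = s⁻¹ (activity is decays per second).
  Combining: Bq·K⁻¹ = s⁻¹ · K⁻¹ = s⁻¹·K⁻¹.
Right side:
  Pa = kg·m⁻¹·s⁻².
  So Pa⁻¹ = kg⁻¹·m·s².
  J = kg·m²·s⁻².
  Bq = s⁻¹.
  Combining: m⁻²·Pa⁻¹·J·Bq·K⁻¹ = m⁻² · (kg⁻¹·m·s²) · (kg·m²·s⁻²) · s⁻¹ · K⁻¹ = m·s⁻¹·K⁻¹.
Left is s⁻¹·K⁻¹; right is m·s⁻¹·K⁻¹ — different.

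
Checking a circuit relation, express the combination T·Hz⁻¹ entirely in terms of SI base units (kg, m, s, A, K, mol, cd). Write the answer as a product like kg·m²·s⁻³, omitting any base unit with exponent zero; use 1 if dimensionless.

kg·s⁻¹·A⁻¹

T = Wb/m² (flux density = flux per area),
    = kg·s⁻²·A⁻¹.
Hz = 1/s = s⁻¹ (frequency is cycles per second).
So Hz⁻¹ = s.
Combining: T·Hz⁻¹ = (kg·s⁻²·A⁻¹) · s = kg·s⁻¹·A⁻¹.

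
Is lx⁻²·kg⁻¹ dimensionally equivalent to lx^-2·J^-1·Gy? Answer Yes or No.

Yes

Left side:
  lx = m⁻²·cd.
  So lx⁻² = m⁴·cd⁻².
  Combining: lx⁻²·kg⁻¹ = (m⁴·cd⁻²) · kg⁻¹ = kg⁻¹·m⁴·cd⁻².
Right side:
  lx = lm/m² (illuminance = luminous flux per area),
      = m⁻²·cd.
  So lx⁻² = m⁴·cd⁻².
  J = N·m (work = force × distance),
      = kg·m²·s⁻².
  So J⁻¹ = kg⁻¹·m⁻²·s².
  Gy = J/kg (absorbed dose = energy per mass),
      = m²·s⁻².
  Combining: lx⁻²·J⁻¹·Gy = (m⁴·cd⁻²) · (kg⁻¹·m⁻²·s²) · (m²·s⁻²) = kg⁻¹·m⁴·cd⁻².
Both reduce to kg⁻¹·m⁴·cd⁻².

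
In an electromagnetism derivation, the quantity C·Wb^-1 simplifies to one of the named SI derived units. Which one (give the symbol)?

S

C = s·A.
Wb = kg·m²·s⁻²·A⁻¹.
So Wb⁻¹ = kg⁻¹·m⁻²·s²·A.
Combining: C·Wb⁻¹ = (s·A) · (kg⁻¹·m⁻²·s²·A) = kg⁻¹·m⁻²·s³·A².
kg⁻¹·m⁻²·s³·A² is the base-SI form of the siemens.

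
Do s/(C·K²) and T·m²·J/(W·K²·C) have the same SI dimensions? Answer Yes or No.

Left side:
  C = s·A.
  So C⁻¹ = s⁻¹·A⁻¹.
  Combining: C⁻¹·s·K⁻² = (s⁻¹·A⁻¹) · s · K⁻² = A⁻¹·K⁻².
Right side:
  T = Wb/m² (flux density = flux per area),
      = kg·s⁻²·A⁻¹.
  W = J/s (power = energy per time),
      = kg·m²·s⁻³.
  So W⁻¹ = kg⁻¹·m⁻²·s³.
  J = N·m (work = force × distance),
      = kg·m²·s⁻².
  C = A·s = s·A (charge = current × time).
  So C⁻¹ = s⁻¹·A⁻¹.
  Combining: T·W⁻¹·m²·J·K⁻²·C⁻¹ = (kg·s⁻²·A⁻¹) · (kg⁻¹·m⁻²·s³) · m² · (kg·m²·s⁻²) · K⁻² · (s⁻¹·A⁻¹) = kg·m²·s⁻²·A⁻²·K⁻².
Left is A⁻¹·K⁻²; right is kg·m²·s⁻²·A⁻²·K⁻² — different.

No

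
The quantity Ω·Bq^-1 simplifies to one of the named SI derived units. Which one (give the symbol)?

H

Ω = V/A (resistance = voltage per current),
    = kg·m²·s⁻³·A⁻².
Bq = 1/s = s⁻¹ (activity is decays per second).
So Bq⁻¹ = s.
Combining: Ω·Bq⁻¹ = (kg·m²·s⁻³·A⁻²) · s = kg·m²·s⁻²·A⁻².
kg·m²·s⁻²·A⁻² is the base-SI form of the henry.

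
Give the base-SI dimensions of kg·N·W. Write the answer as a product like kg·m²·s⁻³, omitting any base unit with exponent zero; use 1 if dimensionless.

kg³·m³·s⁻⁵

N = kg·m·s⁻².
W = kg·m²·s⁻³.
Combining: kg·N·W = kg · (kg·m·s⁻²) · (kg·m²·s⁻³) = kg³·m³·s⁻⁵.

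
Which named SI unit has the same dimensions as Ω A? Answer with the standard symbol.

Ω = V/A (resistance = voltage per current),
    = kg·m²·s⁻³·A⁻².
Combining: Ω·A = (kg·m²·s⁻³·A⁻²) · A = kg·m²·s⁻³·A⁻¹.
kg·m²·s⁻³·A⁻¹ is the base-SI form of the volt.

V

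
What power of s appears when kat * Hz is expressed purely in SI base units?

kat = s⁻¹·mol.
Hz = s⁻¹.
Combining: kat·Hz = (s⁻¹·mol) · s⁻¹ = s⁻²·mol.
The exponent of s is -2.

-2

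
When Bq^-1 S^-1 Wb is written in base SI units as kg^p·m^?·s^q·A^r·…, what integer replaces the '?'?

Bq = s⁻¹.
So Bq⁻¹ = s.
S = kg⁻¹·m⁻²·s³·A².
So S⁻¹ = kg·m²·s⁻³·A⁻².
Wb = kg·m²·s⁻²·A⁻¹.
Combining: Bq⁻¹·S⁻¹·Wb = s · (kg·m²·s⁻³·A⁻²) · (kg·m²·s⁻²·A⁻¹) = kg²·m⁴·s⁻⁴·A⁻³.
The exponent of m is 4.

4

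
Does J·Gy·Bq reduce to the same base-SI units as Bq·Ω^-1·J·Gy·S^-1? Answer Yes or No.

Left side:
  J = kg·m²·s⁻².
  Gy = m²·s⁻².
  Bq = s⁻¹.
  Combining: J·Gy·Bq = (kg·m²·s⁻²) · (m²·s⁻²) · s⁻¹ = kg·m⁴·s⁻⁵.
Right side:
  Bq = 1/s = s⁻¹ (activity is decays per second).
  Ω = V/A (resistance = voltage per current),
      = kg·m²·s⁻³·A⁻².
  So Ω⁻¹ = kg⁻¹·m⁻²·s³·A².
  J = N·m (work = force × distance),
      = kg·m²·s⁻².
  Gy = J/kg (absorbed dose = energy per mass),
      = m²·s⁻².
  S = 1/Ω (conductance is reciprocal resistance),
      = kg⁻¹·m⁻²·s³·A².
  So S⁻¹ = kg·m²·s⁻³·A⁻².
  Combining: Bq·Ω⁻¹·J·Gy·S⁻¹ = s⁻¹ · (kg⁻¹·m⁻²·s³·A²) · (kg·m²·s⁻²) · (m²·s⁻²) · (kg·m²·s⁻³·A⁻²) = kg·m⁴·s⁻⁵.
Both reduce to kg·m⁴·s⁻⁵.

Yes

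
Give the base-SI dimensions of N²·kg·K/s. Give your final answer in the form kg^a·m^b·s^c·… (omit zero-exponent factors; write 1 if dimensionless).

kg³·m²·s⁻⁵·K

N = kg·m/s² = kg·m·s⁻² (force = mass × acceleration).
So N² = kg²·m²·s⁻⁴.
Combining: N²·kg·s⁻¹·K = (kg²·m²·s⁻⁴) · kg · s⁻¹ · K = kg³·m²·s⁻⁵·K.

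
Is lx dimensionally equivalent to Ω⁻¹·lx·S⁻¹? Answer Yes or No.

Yes

Left side:
  lx = lm/m² (illuminance = luminous flux per area),
      = m⁻²·cd.
Right side:
  Ω = V/A (resistance = voltage per current),
      = kg·m²·s⁻³·A⁻².
  So Ω⁻¹ = kg⁻¹·m⁻²·s³·A².
  lx = lm/m² (illuminance = luminous flux per area),
      = m⁻²·cd.
  S = 1/Ω (conductance is reciprocal resistance),
      = kg⁻¹·m⁻²·s³·A².
  So S⁻¹ = kg·m²·s⁻³·A⁻².
  Combining: Ω⁻¹·lx·S⁻¹ = (kg⁻¹·m⁻²·s³·A²) · (m⁻²·cd) · (kg·m²·s⁻³·A⁻²) = m⁻²·cd.
Both reduce to m⁻²·cd.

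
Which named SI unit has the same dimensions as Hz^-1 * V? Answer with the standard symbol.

Wb

Hz = 1/s = s⁻¹ (frequency is cycles per second).
So Hz⁻¹ = s.
V = W/A (potential = power per current),
    = kg·m²·s⁻³·A⁻¹.
Combining: Hz⁻¹·V = s · (kg·m²·s⁻³·A⁻¹) = kg·m²·s⁻²·A⁻¹.
kg·m²·s⁻²·A⁻¹ is the base-SI form of the weber.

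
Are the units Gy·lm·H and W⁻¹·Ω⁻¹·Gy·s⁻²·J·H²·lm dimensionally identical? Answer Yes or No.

Yes

Left side:
  Gy = J/kg (absorbed dose = energy per mass),
      = m²·s⁻².
  lm = cd·sr = cd (luminous flux; sr is dimensionless).
  H = Wb/A (inductance = flux per current),
      = kg·m²·s⁻²·A⁻².
  Combining: Gy·lm·H = (m²·s⁻²) · cd · (kg·m²·s⁻²·A⁻²) = kg·m⁴·s⁻⁴·A⁻²·cd.
Right side:
  W = J/s (power = energy per time),
      = kg·m²·s⁻³.
  So W⁻¹ = kg⁻¹·m⁻²·s³.
  Ω = V/A (resistance = voltage per current),
      = kg·m²·s⁻³·A⁻².
  So Ω⁻¹ = kg⁻¹·m⁻²·s³·A².
  Gy = J/kg (absorbed dose = energy per mass),
      = m²·s⁻².
  J = N·m (work = force × distance),
      = kg·m²·s⁻².
  H = Wb/A (inductance = flux per current),
      = kg·m²·s⁻²·A⁻².
  So H² = kg²·m⁴·s⁻⁴·A⁻⁴.
  lm = cd·sr = cd (luminous flux; sr is dimensionless).
  Combining: W⁻¹·Ω⁻¹·Gy·s⁻²·J·H²·lm = (kg⁻¹·m⁻²·s³) · (kg⁻¹·m⁻²·s³·A²) · (m²·s⁻²) · s⁻² · (kg·m²·s⁻²) · (kg²·m⁴·s⁻⁴·A⁻⁴) · cd = kg·m⁴·s⁻⁴·A⁻²·cd.
Both reduce to kg·m⁴·s⁻⁴·A⁻²·cd.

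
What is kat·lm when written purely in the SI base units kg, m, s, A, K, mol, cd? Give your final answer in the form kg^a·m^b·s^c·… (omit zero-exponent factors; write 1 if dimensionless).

s⁻¹·mol·cd

kat = mol/s = s⁻¹·mol (catalytic activity).
lm = cd·sr = cd (luminous flux; sr is dimensionless).
Combining: kat·lm = (s⁻¹·mol) · cd = s⁻¹·mol·cd.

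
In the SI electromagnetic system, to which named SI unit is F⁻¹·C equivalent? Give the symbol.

F = kg⁻¹·m⁻²·s⁴·A².
So F⁻¹ = kg·m²·s⁻⁴·A⁻².
C = s·A.
Combining: F⁻¹·C = (kg·m²·s⁻⁴·A⁻²) · (s·A) = kg·m²·s⁻³·A⁻¹.
kg·m²·s⁻³·A⁻¹ is the base-SI form of the volt.

V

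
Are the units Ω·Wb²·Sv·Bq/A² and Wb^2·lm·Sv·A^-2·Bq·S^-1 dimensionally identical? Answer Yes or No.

No

Left side:
  Ω = V/A (resistance = voltage per current),
      = kg·m²·s⁻³·A⁻².
  Wb = V·s (flux: a volt is a weber per second),
      = kg·m²·s⁻²·A⁻¹.
  So Wb² = kg²·m⁴·s⁻⁴·A⁻².
  Sv = J/kg (equivalent dose = energy per mass),
      = m²·s⁻².
  Bq = 1/s = s⁻¹ (activity is decays per second).
  Combining: Ω·Wb²·Sv·Bq·A⁻² = (kg·m²·s⁻³·A⁻²) · (kg²·m⁴·s⁻⁴·A⁻²) · (m²·s⁻²) · s⁻¹ · A⁻² = kg³·m⁸·s⁻¹⁰·A⁻⁶.
Right side:
  Wb = V·s (flux: a volt is a weber per second),
      = kg·m²·s⁻²·A⁻¹.
  So Wb² = kg²·m⁴·s⁻⁴·A⁻².
  lm = cd·sr = cd (luminous flux; sr is dimensionless).
  Sv = J/kg (equivalent dose = energy per mass),
      = m²·s⁻².
  Bq = 1/s = s⁻¹ (activity is decays per second).
  S = 1/Ω (conductance is reciprocal resistance),
      = kg⁻¹·m⁻²·s³·A².
  So S⁻¹ = kg·m²·s⁻³·A⁻².
  Combining: Wb²·lm·Sv·A⁻²·Bq·S⁻¹ = (kg²·m⁴·s⁻⁴·A⁻²) · cd · (m²·s⁻²) · A⁻² · s⁻¹ · (kg·m²·s⁻³·A⁻²) = kg³·m⁸·s⁻¹⁰·A⁻⁶·cd.
Left is kg³·m⁸·s⁻¹⁰·A⁻⁶; right is kg³·m⁸·s⁻¹⁰·A⁻⁶·cd — different.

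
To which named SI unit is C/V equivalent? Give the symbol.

V = kg·m²·s⁻³·A⁻¹.
So V⁻¹ = kg⁻¹·m⁻²·s³·A.
C = s·A.
Combining: V⁻¹·C = (kg⁻¹·m⁻²·s³·A) · (s·A) = kg⁻¹·m⁻²·s⁴·A².
kg⁻¹·m⁻²·s⁴·A² is the base-SI form of the farad.

F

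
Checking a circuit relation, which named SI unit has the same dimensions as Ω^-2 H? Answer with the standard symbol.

Ω = kg·m²·s⁻³·A⁻².
So Ω⁻² = kg⁻²·m⁻⁴·s⁶·A⁴.
H = kg·m²·s⁻²·A⁻².
Combining: Ω⁻²·H = (kg⁻²·m⁻⁴·s⁶·A⁴) · (kg·m²·s⁻²·A⁻²) = kg⁻¹·m⁻²·s⁴·A².
kg⁻¹·m⁻²·s⁴·A² is the base-SI form of the farad.

F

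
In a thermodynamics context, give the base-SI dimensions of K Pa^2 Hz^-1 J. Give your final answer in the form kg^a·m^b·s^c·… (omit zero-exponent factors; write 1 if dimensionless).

Pa = kg·m⁻¹·s⁻².
So Pa² = kg²·m⁻²·s⁻⁴.
Hz = s⁻¹.
So Hz⁻¹ = s.
J = kg·m²·s⁻².
Combining: K·Pa²·Hz⁻¹·J = K · (kg²·m⁻²·s⁻⁴) · s · (kg·m²·s⁻²) = kg³·s⁻⁵·K.

kg³·s⁻⁵·K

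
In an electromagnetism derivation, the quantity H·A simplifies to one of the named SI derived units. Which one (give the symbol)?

H = Wb/A (inductance = flux per current),
    = kg·m²·s⁻²·A⁻².
Combining: H·A = (kg·m²·s⁻²·A⁻²) · A = kg·m²·s⁻²·A⁻¹.
kg·m²·s⁻²·A⁻¹ is the base-SI form of the weber.

Wb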